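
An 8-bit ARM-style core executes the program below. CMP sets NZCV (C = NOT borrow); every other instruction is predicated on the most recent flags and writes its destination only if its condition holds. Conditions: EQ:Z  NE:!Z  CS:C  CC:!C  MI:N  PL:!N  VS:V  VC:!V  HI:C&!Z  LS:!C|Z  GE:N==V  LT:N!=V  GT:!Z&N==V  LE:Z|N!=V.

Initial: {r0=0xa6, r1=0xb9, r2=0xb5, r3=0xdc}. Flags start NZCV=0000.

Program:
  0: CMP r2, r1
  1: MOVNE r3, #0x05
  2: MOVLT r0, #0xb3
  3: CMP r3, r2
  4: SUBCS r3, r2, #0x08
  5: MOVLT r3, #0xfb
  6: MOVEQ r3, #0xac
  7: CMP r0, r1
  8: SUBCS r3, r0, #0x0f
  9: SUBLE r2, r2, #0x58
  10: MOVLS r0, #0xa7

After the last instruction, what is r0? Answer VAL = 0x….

[0] flags=1000 → (cmp)
[1] flags=1000 NE?T → r3=0x05
[2] flags=1000 LT?T → r0=0xb3
[3] flags=0000 → (cmp)
[4] flags=0000 CS?F → skip
[5] flags=0000 LT?F → skip
[6] flags=0000 EQ?F → skip
[7] flags=1000 → (cmp)
[8] flags=1000 CS?F → skip
[9] flags=1000 LE?T → r2=0x5d
[10] flags=1000 LS?T → r0=0xa7

VAL = 0xa7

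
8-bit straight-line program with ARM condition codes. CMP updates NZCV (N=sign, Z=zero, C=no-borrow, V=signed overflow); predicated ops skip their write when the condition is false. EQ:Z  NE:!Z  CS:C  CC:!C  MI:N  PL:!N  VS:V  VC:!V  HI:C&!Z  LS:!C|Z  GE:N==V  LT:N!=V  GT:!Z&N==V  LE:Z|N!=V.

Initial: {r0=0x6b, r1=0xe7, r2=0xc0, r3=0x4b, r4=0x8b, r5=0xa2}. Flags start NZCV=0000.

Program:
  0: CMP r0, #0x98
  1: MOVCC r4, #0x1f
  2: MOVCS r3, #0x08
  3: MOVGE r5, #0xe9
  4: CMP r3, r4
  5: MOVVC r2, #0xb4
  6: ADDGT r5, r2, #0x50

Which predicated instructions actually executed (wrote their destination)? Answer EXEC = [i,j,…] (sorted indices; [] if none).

0: ✓ CMP  NZCV=1001
1: ✓ MOVCC  r4←0x1f
2: · MOVCS
3: ✓ MOVGE  r5←0xe9
4: ✓ CMP  NZCV=0010
5: ✓ MOVVC  r2←0xb4
6: ✓ ADDGT  r5←0x04

EXEC = [1,3,5,6]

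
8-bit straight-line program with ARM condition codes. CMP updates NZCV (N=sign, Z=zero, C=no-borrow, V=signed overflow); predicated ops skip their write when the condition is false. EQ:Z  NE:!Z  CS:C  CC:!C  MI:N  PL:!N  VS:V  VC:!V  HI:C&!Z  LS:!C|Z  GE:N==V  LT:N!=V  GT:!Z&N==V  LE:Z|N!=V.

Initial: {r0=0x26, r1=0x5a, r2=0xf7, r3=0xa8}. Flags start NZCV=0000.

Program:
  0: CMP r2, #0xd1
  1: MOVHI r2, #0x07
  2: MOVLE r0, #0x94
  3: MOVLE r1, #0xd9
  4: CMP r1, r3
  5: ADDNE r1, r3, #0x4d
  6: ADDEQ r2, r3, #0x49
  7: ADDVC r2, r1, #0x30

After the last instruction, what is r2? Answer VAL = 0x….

VAL = 0x07

[0] flags=0010 → (cmp)
[1] flags=0010 HI?T → r2=0x07
[2] flags=0010 LE?F → skip
[3] flags=0010 LE?F → skip
[4] flags=1001 → (cmp)
[5] flags=1001 NE?T → r1=0xf5
[6] flags=1001 EQ?F → skip
[7] flags=1001 VC?F → skip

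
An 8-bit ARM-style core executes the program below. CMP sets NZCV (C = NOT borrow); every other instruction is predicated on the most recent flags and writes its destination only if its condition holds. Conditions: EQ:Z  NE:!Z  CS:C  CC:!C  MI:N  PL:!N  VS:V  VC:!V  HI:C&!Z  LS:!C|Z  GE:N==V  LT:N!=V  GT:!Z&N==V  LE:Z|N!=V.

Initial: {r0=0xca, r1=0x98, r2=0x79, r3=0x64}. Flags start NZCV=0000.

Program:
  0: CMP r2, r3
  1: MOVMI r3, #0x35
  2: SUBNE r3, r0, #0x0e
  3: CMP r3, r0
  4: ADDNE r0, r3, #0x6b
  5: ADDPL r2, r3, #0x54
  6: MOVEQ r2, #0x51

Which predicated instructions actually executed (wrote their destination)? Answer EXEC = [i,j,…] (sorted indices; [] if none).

EXEC = [2,4]

[0] flags=0010 → (cmp)
[1] flags=0010 MI?F → skip
[2] flags=0010 NE?T → r3=0xbc
[3] flags=1000 → (cmp)
[4] flags=1000 NE?T → r0=0x27
[5] flags=1000 PL?F → skip
[6] flags=1000 EQ?F → skip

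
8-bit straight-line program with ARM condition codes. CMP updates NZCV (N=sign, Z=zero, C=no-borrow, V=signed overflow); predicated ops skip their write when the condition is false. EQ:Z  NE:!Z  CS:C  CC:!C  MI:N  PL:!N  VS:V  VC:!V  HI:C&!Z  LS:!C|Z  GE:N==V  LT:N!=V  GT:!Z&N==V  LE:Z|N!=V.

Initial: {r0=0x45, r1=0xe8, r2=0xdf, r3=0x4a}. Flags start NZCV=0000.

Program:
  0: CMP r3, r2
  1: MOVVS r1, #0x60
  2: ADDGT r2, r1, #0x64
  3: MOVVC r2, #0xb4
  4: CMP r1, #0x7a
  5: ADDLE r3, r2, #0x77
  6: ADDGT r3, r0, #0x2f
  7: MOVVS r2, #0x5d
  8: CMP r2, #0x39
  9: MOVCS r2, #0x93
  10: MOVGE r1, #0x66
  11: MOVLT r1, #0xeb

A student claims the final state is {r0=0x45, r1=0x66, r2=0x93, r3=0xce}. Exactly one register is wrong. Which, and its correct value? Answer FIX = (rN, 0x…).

0: ✓ CMP  NZCV=0000
1: · MOVVS
2: ✓ ADDGT  r2←0x4c
3: ✓ MOVVC  r2←0xb4
4: ✓ CMP  NZCV=0011
5: ✓ ADDLE  r3←0x2b
6: · ADDGT
7: ✓ MOVVS  r2←0x5d
8: ✓ CMP  NZCV=0010
9: ✓ MOVCS  r2←0x93
10: ✓ MOVGE  r1←0x66
11: · MOVLT

FIX = (r3, 0x2b)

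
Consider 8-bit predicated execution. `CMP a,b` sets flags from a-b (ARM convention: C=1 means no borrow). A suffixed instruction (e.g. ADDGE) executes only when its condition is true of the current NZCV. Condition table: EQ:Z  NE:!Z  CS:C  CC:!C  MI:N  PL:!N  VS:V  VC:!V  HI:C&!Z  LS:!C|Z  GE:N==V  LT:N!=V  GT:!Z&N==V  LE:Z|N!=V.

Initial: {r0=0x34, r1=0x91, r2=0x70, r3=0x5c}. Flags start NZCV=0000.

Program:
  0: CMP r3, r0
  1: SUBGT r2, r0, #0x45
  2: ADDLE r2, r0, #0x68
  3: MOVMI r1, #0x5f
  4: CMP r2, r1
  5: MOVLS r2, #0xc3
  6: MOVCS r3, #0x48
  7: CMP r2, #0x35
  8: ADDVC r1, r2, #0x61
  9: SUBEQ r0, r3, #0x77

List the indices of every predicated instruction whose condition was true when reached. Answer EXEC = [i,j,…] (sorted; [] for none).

EXEC = [1,6,8]

0: ✓ CMP  NZCV=0010
1: ✓ SUBGT  r2←0xef
2: · ADDLE
3: · MOVMI
4: ✓ CMP  NZCV=0010
5: · MOVLS
6: ✓ MOVCS  r3←0x48
7: ✓ CMP  NZCV=1010
8: ✓ ADDVC  r1←0x50
9: · SUBEQ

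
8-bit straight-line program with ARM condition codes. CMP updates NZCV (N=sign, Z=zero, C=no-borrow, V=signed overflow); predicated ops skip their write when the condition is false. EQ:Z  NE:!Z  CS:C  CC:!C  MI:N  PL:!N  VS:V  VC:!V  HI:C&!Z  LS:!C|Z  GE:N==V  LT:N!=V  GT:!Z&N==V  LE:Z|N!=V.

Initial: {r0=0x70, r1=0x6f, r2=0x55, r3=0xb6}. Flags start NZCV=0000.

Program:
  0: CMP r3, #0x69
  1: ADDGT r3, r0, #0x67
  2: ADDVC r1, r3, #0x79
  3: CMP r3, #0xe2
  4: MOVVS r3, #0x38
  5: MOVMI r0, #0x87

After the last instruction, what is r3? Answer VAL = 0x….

[0] flags=0011 → (cmp)
[1] flags=0011 GT?F → skip
[2] flags=0011 VC?F → skip
[3] flags=1000 → (cmp)
[4] flags=1000 VS?F → skip
[5] flags=1000 MI?T → r0=0x87

VAL = 0xb6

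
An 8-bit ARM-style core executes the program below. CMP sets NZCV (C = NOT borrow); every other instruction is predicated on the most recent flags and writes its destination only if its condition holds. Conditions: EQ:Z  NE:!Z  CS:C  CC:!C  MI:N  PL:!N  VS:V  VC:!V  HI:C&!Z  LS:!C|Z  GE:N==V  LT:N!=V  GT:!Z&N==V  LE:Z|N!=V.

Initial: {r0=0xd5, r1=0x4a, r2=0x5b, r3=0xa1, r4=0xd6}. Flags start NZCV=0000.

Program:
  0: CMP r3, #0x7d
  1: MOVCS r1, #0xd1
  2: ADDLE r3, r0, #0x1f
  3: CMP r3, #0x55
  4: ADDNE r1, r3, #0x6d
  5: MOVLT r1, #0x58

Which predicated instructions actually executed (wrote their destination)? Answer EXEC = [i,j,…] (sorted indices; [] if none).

0: ✓ CMP  NZCV=0011
1: ✓ MOVCS  r1←0xd1
2: ✓ ADDLE  r3←0xf4
3: ✓ CMP  NZCV=1010
4: ✓ ADDNE  r1←0x61
5: ✓ MOVLT  r1←0x58

EXEC = [1,2,4,5]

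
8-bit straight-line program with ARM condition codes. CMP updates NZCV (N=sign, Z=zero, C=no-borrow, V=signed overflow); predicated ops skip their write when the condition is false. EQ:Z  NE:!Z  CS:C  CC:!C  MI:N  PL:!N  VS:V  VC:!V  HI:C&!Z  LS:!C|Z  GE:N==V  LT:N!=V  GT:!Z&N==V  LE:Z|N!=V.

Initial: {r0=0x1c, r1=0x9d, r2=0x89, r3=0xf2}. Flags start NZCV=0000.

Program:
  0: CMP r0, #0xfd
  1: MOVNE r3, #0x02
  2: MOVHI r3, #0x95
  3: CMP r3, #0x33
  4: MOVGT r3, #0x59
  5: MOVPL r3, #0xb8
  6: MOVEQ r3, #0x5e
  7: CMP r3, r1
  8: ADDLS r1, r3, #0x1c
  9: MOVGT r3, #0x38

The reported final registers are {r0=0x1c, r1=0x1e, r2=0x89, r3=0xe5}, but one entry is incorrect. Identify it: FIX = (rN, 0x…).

FIX = (r3, 0x38)

[0] flags=0000 → (cmp)
[1] flags=0000 NE?T → r3=0x02
[2] flags=0000 HI?F → skip
[3] flags=1000 → (cmp)
[4] flags=1000 GT?F → skip
[5] flags=1000 PL?F → skip
[6] flags=1000 EQ?F → skip
[7] flags=0000 → (cmp)
[8] flags=0000 LS?T → r1=0x1e
[9] flags=0000 GT?T → r3=0x38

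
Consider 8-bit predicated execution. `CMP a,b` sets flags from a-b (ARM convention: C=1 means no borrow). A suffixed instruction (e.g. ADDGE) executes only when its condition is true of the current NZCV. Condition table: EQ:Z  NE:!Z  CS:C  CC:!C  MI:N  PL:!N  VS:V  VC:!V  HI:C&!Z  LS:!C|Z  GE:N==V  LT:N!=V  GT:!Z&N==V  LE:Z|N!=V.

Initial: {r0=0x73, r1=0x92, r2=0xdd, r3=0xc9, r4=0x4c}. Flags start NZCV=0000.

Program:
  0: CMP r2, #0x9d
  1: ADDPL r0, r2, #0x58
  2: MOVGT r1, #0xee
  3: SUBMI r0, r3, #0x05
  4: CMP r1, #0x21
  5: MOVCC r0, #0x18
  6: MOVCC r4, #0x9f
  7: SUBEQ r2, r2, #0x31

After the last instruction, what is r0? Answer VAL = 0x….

0: ✓ CMP  NZCV=0010
1: ✓ ADDPL  r0←0x35
2: ✓ MOVGT  r1←0xee
3: · SUBMI
4: ✓ CMP  NZCV=1010
5: · MOVCC
6: · MOVCC
7: · SUBEQ

VAL = 0x35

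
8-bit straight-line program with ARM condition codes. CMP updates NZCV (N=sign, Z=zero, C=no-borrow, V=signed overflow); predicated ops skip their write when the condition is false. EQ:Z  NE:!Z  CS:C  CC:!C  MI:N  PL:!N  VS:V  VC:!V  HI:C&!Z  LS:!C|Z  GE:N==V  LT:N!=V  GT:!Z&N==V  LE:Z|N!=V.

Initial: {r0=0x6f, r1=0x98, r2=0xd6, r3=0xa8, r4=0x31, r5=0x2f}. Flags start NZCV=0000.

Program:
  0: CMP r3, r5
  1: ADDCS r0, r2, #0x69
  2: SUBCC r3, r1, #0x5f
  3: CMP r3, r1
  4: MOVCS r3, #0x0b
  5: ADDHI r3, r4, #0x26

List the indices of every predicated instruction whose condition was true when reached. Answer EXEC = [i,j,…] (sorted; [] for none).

0: ✓ CMP  NZCV=0011
1: ✓ ADDCS  r0←0x3f
2: · SUBCC
3: ✓ CMP  NZCV=0010
4: ✓ MOVCS  r3←0x0b
5: ✓ ADDHI  r3←0x57

EXEC = [1,4,5]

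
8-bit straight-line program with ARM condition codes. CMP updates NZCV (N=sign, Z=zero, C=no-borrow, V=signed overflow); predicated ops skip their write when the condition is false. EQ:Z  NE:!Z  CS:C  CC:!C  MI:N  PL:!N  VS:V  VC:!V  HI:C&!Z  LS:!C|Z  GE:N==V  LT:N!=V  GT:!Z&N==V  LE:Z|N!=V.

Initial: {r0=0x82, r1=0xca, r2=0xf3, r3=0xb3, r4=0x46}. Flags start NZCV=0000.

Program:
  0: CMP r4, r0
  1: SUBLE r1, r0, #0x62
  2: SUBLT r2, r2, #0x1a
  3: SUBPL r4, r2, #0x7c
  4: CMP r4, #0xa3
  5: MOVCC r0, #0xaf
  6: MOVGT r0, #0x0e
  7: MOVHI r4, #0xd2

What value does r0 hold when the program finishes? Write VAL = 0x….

VAL = 0x0e

0: ✓ CMP  NZCV=1001
1: · SUBLE
2: · SUBLT
3: · SUBPL
4: ✓ CMP  NZCV=1001
5: ✓ MOVCC  r0←0xaf
6: ✓ MOVGT  r0←0x0e
7: · MOVHI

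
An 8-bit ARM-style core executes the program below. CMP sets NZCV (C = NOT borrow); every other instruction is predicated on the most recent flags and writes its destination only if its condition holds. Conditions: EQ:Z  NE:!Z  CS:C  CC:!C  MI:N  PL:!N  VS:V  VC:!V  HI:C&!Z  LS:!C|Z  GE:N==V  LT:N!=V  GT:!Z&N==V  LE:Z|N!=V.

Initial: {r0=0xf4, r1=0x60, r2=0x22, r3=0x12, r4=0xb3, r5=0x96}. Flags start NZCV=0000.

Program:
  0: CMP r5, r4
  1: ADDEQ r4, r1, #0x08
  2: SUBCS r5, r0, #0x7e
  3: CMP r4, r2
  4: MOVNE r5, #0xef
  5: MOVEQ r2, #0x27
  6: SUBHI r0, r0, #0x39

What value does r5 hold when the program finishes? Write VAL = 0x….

VAL = 0xef

[0] flags=1000 → (cmp)
[1] flags=1000 EQ?F → skip
[2] flags=1000 CS?F → skip
[3] flags=1010 → (cmp)
[4] flags=1010 NE?T → r5=0xef
[5] flags=1010 EQ?F → skip
[6] flags=1010 HI?T → r0=0xbb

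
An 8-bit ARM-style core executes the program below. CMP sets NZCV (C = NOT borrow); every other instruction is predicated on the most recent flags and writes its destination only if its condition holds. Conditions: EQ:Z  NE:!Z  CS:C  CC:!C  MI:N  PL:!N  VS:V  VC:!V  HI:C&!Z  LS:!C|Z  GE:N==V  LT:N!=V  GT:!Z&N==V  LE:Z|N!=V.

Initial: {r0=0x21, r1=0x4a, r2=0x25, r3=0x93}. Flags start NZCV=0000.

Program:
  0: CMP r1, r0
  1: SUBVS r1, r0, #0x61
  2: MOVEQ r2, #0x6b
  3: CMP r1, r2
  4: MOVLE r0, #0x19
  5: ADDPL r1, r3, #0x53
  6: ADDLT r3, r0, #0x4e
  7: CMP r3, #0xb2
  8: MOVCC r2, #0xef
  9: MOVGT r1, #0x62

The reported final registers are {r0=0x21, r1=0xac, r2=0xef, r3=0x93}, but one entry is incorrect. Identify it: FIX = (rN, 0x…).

[0] flags=0010 → (cmp)
[1] flags=0010 VS?F → skip
[2] flags=0010 EQ?F → skip
[3] flags=0010 → (cmp)
[4] flags=0010 LE?F → skip
[5] flags=0010 PL?T → r1=0xe6
[6] flags=0010 LT?F → skip
[7] flags=1000 → (cmp)
[8] flags=1000 CC?T → r2=0xef
[9] flags=1000 GT?F → skip

FIX = (r1, 0xe6)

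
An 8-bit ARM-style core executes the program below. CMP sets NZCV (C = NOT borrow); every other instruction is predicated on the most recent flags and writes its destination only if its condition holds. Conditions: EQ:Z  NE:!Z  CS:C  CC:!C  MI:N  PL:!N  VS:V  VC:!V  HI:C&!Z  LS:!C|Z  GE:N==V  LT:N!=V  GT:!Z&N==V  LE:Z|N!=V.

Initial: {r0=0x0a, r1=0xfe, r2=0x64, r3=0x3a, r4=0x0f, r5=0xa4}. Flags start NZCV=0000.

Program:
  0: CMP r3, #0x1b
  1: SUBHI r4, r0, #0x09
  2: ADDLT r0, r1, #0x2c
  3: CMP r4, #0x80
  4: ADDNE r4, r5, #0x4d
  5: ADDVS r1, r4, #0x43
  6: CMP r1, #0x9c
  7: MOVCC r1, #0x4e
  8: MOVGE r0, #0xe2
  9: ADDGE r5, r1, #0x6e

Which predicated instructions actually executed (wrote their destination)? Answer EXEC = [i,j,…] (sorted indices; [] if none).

EXEC = [1,4,5,7,8,9]

[0] flags=0010 → (cmp)
[1] flags=0010 HI?T → r4=0x01
[2] flags=0010 LT?F → skip
[3] flags=1001 → (cmp)
[4] flags=1001 NE?T → r4=0xf1
[5] flags=1001 VS?T → r1=0x34
[6] flags=1001 → (cmp)
[7] flags=1001 CC?T → r1=0x4e
[8] flags=1001 GE?T → r0=0xe2
[9] flags=1001 GE?T → r5=0xbc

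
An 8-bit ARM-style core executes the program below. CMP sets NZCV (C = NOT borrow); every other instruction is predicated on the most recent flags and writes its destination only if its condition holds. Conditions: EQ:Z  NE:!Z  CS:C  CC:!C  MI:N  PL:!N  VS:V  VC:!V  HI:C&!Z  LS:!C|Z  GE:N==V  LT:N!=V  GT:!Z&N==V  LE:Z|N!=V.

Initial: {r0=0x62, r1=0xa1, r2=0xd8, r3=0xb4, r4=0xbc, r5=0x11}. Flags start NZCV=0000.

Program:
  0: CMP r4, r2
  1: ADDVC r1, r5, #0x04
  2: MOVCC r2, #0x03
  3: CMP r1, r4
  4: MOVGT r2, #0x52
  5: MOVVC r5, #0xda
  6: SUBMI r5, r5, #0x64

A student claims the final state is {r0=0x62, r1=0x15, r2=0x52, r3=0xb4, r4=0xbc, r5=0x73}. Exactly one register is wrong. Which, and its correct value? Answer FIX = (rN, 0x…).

FIX = (r5, 0xda)

[0] flags=1000 → (cmp)
[1] flags=1000 VC?T → r1=0x15
[2] flags=1000 CC?T → r2=0x03
[3] flags=0000 → (cmp)
[4] flags=0000 GT?T → r2=0x52
[5] flags=0000 VC?T → r5=0xda
[6] flags=0000 MI?F → skip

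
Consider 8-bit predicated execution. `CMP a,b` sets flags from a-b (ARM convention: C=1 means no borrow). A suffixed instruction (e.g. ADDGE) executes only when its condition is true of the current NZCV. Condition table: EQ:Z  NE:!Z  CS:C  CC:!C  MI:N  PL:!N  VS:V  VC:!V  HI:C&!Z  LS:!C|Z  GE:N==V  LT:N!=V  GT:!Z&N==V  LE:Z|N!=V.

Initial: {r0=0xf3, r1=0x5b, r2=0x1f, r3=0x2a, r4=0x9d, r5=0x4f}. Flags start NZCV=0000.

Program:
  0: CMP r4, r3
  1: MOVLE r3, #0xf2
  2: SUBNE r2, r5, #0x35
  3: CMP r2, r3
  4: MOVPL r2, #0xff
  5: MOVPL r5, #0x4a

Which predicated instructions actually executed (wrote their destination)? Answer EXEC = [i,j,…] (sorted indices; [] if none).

[0] flags=0011 → (cmp)
[1] flags=0011 LE?T → r3=0xf2
[2] flags=0011 NE?T → r2=0x1a
[3] flags=0000 → (cmp)
[4] flags=0000 PL?T → r2=0xff
[5] flags=0000 PL?T → r5=0x4a

EXEC = [1,2,4,5]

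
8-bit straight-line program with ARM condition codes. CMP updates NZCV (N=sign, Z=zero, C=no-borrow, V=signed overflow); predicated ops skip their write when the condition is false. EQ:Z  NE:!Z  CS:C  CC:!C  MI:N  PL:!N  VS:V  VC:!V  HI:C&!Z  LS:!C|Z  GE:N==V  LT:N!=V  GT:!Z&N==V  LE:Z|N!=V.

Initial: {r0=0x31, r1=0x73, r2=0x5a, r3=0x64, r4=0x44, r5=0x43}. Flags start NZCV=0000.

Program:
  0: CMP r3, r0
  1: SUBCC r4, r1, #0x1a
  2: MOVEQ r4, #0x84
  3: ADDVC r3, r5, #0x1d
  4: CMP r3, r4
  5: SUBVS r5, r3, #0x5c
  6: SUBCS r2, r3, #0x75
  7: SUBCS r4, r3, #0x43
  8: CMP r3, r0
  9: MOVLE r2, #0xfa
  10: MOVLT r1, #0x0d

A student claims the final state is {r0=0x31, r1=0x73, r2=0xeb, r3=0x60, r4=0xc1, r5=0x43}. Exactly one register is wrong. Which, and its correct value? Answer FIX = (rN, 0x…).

FIX = (r4, 0x1d)

0: ✓ CMP  NZCV=0010
1: · SUBCC
2: · MOVEQ
3: ✓ ADDVC  r3←0x60
4: ✓ CMP  NZCV=0010
5: · SUBVS
6: ✓ SUBCS  r2←0xeb
7: ✓ SUBCS  r4←0x1d
8: ✓ CMP  NZCV=0010
9: · MOVLE
10: · MOVLT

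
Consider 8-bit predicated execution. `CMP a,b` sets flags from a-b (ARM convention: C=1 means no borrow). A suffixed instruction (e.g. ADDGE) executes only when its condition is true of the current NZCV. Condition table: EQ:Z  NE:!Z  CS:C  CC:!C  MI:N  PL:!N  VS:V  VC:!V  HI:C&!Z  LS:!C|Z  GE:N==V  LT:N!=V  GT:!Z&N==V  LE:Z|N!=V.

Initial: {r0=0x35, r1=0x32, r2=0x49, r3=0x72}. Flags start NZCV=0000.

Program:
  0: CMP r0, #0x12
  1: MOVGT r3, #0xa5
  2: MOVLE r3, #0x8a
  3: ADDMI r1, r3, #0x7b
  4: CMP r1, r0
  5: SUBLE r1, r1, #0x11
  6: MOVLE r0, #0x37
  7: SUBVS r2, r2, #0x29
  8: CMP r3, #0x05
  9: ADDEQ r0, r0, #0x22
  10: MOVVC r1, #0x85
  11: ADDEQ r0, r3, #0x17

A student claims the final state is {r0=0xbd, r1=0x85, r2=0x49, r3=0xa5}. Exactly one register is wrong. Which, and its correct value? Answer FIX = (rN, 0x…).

[0] flags=0010 → (cmp)
[1] flags=0010 GT?T → r3=0xa5
[2] flags=0010 LE?F → skip
[3] flags=0010 MI?F → skip
[4] flags=1000 → (cmp)
[5] flags=1000 LE?T → r1=0x21
[6] flags=1000 LE?T → r0=0x37
[7] flags=1000 VS?F → skip
[8] flags=1010 → (cmp)
[9] flags=1010 EQ?F → skip
[10] flags=1010 VC?T → r1=0x85
[11] flags=1010 EQ?F → skip

FIX = (r0, 0x37)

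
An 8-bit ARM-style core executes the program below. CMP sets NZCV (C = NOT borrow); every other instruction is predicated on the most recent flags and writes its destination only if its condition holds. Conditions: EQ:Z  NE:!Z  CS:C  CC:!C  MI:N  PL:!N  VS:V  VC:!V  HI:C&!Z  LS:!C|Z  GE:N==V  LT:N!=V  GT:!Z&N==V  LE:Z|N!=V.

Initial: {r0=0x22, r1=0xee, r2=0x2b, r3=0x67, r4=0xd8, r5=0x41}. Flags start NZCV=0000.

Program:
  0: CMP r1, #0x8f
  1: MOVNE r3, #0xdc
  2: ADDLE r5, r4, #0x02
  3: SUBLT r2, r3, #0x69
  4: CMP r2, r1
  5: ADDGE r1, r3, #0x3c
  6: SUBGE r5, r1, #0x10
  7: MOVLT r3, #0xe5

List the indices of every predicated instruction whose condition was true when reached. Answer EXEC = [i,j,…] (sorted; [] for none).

EXEC = [1,5,6]

[0] flags=0010 → (cmp)
[1] flags=0010 NE?T → r3=0xdc
[2] flags=0010 LE?F → skip
[3] flags=0010 LT?F → skip
[4] flags=0000 → (cmp)
[5] flags=0000 GE?T → r1=0x18
[6] flags=0000 GE?T → r5=0x08
[7] flags=0000 LT?F → skip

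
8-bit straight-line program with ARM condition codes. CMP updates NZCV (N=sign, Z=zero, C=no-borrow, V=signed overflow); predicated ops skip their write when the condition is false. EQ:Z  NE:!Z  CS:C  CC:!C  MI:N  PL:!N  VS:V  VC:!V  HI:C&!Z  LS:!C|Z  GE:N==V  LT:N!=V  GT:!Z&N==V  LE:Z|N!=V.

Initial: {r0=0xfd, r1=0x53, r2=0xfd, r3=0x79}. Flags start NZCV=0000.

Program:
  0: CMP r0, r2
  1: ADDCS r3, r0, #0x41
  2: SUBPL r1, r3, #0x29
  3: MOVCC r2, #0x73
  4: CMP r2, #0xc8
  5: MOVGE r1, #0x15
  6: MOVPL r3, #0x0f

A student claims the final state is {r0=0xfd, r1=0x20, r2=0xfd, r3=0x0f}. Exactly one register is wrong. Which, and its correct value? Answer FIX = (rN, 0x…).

FIX = (r1, 0x15)

0: ✓ CMP  NZCV=0110
1: ✓ ADDCS  r3←0x3e
2: ✓ SUBPL  r1←0x15
3: · MOVCC
4: ✓ CMP  NZCV=0010
5: ✓ MOVGE  r1←0x15
6: ✓ MOVPL  r3←0x0f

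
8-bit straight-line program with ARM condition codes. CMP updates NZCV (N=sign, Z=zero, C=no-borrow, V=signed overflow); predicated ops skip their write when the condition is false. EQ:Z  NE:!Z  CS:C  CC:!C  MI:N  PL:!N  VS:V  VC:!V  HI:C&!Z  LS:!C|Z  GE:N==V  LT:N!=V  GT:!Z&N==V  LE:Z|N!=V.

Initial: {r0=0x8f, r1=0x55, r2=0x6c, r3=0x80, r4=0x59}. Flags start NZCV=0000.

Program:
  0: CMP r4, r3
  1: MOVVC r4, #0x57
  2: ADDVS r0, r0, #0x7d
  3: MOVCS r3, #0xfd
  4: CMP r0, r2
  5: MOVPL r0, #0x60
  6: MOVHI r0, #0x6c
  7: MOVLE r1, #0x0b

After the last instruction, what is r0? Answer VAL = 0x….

0: ✓ CMP  NZCV=1001
1: · MOVVC
2: ✓ ADDVS  r0←0x0c
3: · MOVCS
4: ✓ CMP  NZCV=1000
5: · MOVPL
6: · MOVHI
7: ✓ MOVLE  r1←0x0b

VAL = 0x0c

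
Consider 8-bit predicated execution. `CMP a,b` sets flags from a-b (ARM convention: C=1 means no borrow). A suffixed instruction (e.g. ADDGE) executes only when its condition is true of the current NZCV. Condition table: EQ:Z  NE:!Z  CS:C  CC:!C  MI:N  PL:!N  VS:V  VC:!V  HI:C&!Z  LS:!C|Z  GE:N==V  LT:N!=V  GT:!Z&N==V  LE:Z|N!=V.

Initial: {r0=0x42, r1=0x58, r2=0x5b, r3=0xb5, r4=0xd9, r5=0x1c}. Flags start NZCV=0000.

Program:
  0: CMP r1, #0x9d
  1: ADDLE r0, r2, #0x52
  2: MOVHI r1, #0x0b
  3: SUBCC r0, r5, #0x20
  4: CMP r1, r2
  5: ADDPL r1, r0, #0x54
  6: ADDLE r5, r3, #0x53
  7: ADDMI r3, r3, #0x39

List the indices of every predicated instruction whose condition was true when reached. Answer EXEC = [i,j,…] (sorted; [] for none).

0: ✓ CMP  NZCV=1001
1: · ADDLE
2: · MOVHI
3: ✓ SUBCC  r0←0xfc
4: ✓ CMP  NZCV=1000
5: · ADDPL
6: ✓ ADDLE  r5←0x08
7: ✓ ADDMI  r3←0xee

EXEC = [3,6,7]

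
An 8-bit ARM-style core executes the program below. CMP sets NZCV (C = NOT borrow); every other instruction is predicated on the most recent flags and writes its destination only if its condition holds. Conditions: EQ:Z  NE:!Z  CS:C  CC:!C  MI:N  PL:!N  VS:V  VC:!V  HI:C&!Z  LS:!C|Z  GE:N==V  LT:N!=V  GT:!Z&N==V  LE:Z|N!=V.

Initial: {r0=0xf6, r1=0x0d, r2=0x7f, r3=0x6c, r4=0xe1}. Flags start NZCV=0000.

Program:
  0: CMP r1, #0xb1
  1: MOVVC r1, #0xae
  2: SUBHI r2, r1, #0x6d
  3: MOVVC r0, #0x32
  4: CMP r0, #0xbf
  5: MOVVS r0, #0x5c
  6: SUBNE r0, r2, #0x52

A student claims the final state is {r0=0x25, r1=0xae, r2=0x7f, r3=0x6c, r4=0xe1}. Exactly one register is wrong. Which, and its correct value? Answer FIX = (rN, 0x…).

FIX = (r0, 0x2d)

[0] flags=0000 → (cmp)
[1] flags=0000 VC?T → r1=0xae
[2] flags=0000 HI?F → skip
[3] flags=0000 VC?T → r0=0x32
[4] flags=0000 → (cmp)
[5] flags=0000 VS?F → skip
[6] flags=0000 NE?T → r0=0x2d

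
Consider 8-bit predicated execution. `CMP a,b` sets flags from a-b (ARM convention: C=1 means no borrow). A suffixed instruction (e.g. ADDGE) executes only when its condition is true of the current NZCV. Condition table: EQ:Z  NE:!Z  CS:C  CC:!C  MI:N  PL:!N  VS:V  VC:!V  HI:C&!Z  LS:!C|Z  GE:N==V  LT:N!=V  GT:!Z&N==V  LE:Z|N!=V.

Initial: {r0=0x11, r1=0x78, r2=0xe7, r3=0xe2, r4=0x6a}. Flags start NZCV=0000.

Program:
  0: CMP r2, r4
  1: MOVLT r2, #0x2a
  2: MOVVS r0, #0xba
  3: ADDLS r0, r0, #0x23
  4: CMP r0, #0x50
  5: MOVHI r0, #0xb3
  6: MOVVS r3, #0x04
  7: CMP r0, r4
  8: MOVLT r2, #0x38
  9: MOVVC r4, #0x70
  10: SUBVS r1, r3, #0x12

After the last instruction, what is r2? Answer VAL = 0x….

VAL = 0x38

0: ✓ CMP  NZCV=0011
1: ✓ MOVLT  r2←0x2a
2: ✓ MOVVS  r0←0xba
3: · ADDLS
4: ✓ CMP  NZCV=0011
5: ✓ MOVHI  r0←0xb3
6: ✓ MOVVS  r3←0x04
7: ✓ CMP  NZCV=0011
8: ✓ MOVLT  r2←0x38
9: · MOVVC
10: ✓ SUBVS  r1←0xf2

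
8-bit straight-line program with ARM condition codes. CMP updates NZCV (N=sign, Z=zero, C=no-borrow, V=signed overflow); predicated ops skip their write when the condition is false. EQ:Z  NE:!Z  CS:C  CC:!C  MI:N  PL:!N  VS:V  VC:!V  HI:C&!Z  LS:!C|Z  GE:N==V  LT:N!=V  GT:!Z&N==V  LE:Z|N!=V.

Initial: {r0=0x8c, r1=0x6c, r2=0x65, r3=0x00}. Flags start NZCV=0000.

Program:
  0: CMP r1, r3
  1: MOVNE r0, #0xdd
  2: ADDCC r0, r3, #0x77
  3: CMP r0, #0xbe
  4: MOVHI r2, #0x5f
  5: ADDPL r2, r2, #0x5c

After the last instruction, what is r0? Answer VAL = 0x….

VAL = 0xdd

[0] flags=0010 → (cmp)
[1] flags=0010 NE?T → r0=0xdd
[2] flags=0010 CC?F → skip
[3] flags=0010 → (cmp)
[4] flags=0010 HI?T → r2=0x5f
[5] flags=0010 PL?T → r2=0xbb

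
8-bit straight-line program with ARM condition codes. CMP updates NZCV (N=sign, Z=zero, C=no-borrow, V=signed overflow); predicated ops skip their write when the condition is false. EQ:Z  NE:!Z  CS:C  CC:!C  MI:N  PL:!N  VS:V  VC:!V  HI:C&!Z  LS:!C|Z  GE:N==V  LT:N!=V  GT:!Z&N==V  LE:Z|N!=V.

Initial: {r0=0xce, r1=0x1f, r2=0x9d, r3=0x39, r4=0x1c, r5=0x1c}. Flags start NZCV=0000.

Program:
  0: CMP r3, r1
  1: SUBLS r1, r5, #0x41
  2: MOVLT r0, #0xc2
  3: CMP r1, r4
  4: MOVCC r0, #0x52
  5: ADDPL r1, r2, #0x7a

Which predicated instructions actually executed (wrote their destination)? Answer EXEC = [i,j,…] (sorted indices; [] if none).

0: ✓ CMP  NZCV=0010
1: · SUBLS
2: · MOVLT
3: ✓ CMP  NZCV=0010
4: · MOVCC
5: ✓ ADDPL  r1←0x17

EXEC = [5]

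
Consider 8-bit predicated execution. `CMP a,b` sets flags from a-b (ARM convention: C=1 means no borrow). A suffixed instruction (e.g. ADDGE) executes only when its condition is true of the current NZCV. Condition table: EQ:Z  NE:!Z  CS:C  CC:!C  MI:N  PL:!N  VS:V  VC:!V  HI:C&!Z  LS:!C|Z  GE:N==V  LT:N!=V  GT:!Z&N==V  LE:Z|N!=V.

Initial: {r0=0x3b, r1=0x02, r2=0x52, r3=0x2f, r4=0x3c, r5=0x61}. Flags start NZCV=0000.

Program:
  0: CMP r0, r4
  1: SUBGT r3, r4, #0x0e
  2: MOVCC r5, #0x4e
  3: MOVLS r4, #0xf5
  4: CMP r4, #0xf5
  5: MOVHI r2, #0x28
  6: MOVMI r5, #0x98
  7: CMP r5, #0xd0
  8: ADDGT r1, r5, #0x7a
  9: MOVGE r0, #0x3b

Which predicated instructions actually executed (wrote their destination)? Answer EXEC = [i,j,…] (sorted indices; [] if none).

[0] flags=1000 → (cmp)
[1] flags=1000 GT?F → skip
[2] flags=1000 CC?T → r5=0x4e
[3] flags=1000 LS?T → r4=0xf5
[4] flags=0110 → (cmp)
[5] flags=0110 HI?F → skip
[6] flags=0110 MI?F → skip
[7] flags=0000 → (cmp)
[8] flags=0000 GT?T → r1=0xc8
[9] flags=0000 GE?T → r0=0x3b

EXEC = [2,3,8,9]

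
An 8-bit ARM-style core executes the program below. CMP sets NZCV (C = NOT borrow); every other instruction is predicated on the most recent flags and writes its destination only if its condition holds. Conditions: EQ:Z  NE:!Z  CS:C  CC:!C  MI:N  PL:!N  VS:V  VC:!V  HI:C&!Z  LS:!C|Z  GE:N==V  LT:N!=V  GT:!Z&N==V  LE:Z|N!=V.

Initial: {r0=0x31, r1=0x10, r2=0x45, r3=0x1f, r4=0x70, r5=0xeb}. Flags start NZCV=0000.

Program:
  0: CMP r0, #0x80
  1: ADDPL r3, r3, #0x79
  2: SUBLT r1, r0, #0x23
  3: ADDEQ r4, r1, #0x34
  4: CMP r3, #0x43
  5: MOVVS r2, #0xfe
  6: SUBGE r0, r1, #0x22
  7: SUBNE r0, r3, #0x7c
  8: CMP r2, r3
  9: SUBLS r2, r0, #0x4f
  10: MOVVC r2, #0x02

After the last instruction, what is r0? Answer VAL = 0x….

0: ✓ CMP  NZCV=1001
1: · ADDPL
2: · SUBLT
3: · ADDEQ
4: ✓ CMP  NZCV=1000
5: · MOVVS
6: · SUBGE
7: ✓ SUBNE  r0←0xa3
8: ✓ CMP  NZCV=0010
9: · SUBLS
10: ✓ MOVVC  r2←0x02

VAL = 0xa3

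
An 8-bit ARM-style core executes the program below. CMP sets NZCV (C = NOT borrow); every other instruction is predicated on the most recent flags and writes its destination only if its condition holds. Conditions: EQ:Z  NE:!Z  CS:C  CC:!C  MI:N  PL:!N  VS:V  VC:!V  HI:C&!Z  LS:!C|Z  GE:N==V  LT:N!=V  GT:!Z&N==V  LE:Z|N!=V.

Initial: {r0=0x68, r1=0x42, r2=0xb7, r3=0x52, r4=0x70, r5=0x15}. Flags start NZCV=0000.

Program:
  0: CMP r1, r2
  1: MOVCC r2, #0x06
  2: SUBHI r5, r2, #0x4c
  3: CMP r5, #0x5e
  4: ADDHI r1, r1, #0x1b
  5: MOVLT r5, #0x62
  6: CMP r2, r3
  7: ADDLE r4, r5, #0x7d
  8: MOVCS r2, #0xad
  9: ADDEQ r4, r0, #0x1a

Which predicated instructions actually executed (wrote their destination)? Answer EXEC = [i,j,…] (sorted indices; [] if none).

0: ✓ CMP  NZCV=1001
1: ✓ MOVCC  r2←0x06
2: · SUBHI
3: ✓ CMP  NZCV=1000
4: · ADDHI
5: ✓ MOVLT  r5←0x62
6: ✓ CMP  NZCV=1000
7: ✓ ADDLE  r4←0xdf
8: · MOVCS
9: · ADDEQ

EXEC = [1,5,7]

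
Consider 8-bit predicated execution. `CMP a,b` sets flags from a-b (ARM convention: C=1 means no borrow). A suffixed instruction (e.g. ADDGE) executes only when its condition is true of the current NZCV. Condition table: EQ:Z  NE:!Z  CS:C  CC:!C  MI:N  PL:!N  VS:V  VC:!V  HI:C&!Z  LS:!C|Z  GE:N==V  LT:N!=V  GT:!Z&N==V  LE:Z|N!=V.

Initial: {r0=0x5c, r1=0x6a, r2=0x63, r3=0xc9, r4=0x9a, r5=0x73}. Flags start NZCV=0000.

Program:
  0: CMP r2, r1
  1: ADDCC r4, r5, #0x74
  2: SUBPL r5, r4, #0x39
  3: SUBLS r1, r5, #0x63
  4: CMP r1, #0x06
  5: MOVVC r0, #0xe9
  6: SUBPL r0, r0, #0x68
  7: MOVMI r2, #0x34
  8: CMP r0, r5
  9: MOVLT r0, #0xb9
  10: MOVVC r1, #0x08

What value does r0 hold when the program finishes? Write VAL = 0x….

0: ✓ CMP  NZCV=1000
1: ✓ ADDCC  r4←0xe7
2: · SUBPL
3: ✓ SUBLS  r1←0x10
4: ✓ CMP  NZCV=0010
5: ✓ MOVVC  r0←0xe9
6: ✓ SUBPL  r0←0x81
7: · MOVMI
8: ✓ CMP  NZCV=0011
9: ✓ MOVLT  r0←0xb9
10: · MOVVC

VAL = 0xb9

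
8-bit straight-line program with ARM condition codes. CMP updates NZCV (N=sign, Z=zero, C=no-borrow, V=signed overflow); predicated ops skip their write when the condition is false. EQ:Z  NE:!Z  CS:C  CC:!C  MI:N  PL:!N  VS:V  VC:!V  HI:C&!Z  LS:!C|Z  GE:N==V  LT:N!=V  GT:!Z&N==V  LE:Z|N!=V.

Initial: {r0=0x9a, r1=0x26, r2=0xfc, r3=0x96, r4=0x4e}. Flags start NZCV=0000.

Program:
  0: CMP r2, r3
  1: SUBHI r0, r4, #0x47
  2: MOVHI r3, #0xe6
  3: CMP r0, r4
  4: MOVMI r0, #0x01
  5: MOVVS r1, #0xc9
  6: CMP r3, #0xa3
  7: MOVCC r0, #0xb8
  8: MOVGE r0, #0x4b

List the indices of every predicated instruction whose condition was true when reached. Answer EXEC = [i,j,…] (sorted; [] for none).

0: ✓ CMP  NZCV=0010
1: ✓ SUBHI  r0←0x07
2: ✓ MOVHI  r3←0xe6
3: ✓ CMP  NZCV=1000
4: ✓ MOVMI  r0←0x01
5: · MOVVS
6: ✓ CMP  NZCV=0010
7: · MOVCC
8: ✓ MOVGE  r0←0x4b

EXEC = [1,2,4,8]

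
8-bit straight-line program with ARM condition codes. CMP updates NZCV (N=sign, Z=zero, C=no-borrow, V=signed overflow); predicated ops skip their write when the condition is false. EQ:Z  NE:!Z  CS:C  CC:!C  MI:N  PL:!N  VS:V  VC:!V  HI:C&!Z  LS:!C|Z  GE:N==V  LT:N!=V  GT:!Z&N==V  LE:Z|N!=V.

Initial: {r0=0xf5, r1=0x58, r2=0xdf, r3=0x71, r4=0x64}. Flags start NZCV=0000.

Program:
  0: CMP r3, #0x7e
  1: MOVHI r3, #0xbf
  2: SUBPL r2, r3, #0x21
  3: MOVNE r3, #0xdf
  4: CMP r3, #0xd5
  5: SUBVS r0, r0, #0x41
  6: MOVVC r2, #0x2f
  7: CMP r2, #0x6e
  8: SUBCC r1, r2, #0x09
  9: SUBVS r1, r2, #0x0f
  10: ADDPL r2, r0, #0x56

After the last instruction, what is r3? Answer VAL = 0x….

0: ✓ CMP  NZCV=1000
1: · MOVHI
2: · SUBPL
3: ✓ MOVNE  r3←0xdf
4: ✓ CMP  NZCV=0010
5: · SUBVS
6: ✓ MOVVC  r2←0x2f
7: ✓ CMP  NZCV=1000
8: ✓ SUBCC  r1←0x26
9: · SUBVS
10: · ADDPL

VAL = 0xdf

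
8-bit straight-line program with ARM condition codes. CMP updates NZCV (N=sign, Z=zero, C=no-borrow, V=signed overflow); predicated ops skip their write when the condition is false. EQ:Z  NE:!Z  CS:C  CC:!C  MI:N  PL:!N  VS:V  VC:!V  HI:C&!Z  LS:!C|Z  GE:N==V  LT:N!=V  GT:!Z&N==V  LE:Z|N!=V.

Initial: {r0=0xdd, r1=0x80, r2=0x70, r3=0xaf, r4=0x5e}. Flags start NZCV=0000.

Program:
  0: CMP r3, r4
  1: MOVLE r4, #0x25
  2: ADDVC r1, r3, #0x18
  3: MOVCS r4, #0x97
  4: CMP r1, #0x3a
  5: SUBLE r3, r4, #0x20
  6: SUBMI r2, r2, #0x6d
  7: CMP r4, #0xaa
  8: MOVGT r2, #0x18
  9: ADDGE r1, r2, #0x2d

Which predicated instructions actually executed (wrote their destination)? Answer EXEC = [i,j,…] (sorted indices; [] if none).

EXEC = [1,3,5]

0: ✓ CMP  NZCV=0011
1: ✓ MOVLE  r4←0x25
2: · ADDVC
3: ✓ MOVCS  r4←0x97
4: ✓ CMP  NZCV=0011
5: ✓ SUBLE  r3←0x77
6: · SUBMI
7: ✓ CMP  NZCV=1000
8: · MOVGT
9: · ADDGE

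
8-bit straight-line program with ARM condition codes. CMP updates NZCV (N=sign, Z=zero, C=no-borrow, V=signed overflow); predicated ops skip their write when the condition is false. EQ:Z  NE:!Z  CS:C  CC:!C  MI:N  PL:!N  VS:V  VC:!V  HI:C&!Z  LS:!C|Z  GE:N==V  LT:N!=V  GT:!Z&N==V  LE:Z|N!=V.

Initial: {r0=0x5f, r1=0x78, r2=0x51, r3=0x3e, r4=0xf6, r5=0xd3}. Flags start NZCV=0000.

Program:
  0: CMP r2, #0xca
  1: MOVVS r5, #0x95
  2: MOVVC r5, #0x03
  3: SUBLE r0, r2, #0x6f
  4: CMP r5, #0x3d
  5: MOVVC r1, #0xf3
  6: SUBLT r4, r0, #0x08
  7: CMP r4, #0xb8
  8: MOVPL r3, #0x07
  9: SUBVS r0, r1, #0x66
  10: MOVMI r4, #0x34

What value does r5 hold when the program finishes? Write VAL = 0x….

VAL = 0x95

[0] flags=1001 → (cmp)
[1] flags=1001 VS?T → r5=0x95
[2] flags=1001 VC?F → skip
[3] flags=1001 LE?F → skip
[4] flags=0011 → (cmp)
[5] flags=0011 VC?F → skip
[6] flags=0011 LT?T → r4=0x57
[7] flags=1001 → (cmp)
[8] flags=1001 PL?F → skip
[9] flags=1001 VS?T → r0=0x12
[10] flags=1001 MI?T → r4=0x34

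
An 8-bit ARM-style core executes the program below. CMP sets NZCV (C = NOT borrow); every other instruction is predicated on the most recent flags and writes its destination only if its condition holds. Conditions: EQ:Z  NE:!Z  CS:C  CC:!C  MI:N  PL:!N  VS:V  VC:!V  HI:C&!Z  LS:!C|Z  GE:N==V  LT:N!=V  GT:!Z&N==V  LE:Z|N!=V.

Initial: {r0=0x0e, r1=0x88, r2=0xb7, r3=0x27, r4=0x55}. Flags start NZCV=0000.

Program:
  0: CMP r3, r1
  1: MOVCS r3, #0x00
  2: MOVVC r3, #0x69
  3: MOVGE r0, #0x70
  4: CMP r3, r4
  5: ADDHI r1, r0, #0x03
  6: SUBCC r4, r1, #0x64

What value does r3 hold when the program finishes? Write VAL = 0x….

VAL = 0x27

0: ✓ CMP  NZCV=1001
1: · MOVCS
2: · MOVVC
3: ✓ MOVGE  r0←0x70
4: ✓ CMP  NZCV=1000
5: · ADDHI
6: ✓ SUBCC  r4←0x24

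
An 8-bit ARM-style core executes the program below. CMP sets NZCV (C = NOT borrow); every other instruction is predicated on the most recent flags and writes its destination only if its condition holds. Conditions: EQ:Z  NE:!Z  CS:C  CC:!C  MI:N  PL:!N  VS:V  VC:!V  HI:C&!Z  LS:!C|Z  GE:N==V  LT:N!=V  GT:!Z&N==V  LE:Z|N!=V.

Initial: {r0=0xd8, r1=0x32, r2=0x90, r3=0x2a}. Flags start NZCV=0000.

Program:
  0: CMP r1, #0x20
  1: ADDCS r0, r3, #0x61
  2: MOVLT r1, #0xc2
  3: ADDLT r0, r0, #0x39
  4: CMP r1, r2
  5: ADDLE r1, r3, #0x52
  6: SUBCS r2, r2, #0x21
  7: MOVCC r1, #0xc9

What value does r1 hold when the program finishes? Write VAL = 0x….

VAL = 0xc9

0: ✓ CMP  NZCV=0010
1: ✓ ADDCS  r0←0x8b
2: · MOVLT
3: · ADDLT
4: ✓ CMP  NZCV=1001
5: · ADDLE
6: · SUBCS
7: ✓ MOVCC  r1←0xc9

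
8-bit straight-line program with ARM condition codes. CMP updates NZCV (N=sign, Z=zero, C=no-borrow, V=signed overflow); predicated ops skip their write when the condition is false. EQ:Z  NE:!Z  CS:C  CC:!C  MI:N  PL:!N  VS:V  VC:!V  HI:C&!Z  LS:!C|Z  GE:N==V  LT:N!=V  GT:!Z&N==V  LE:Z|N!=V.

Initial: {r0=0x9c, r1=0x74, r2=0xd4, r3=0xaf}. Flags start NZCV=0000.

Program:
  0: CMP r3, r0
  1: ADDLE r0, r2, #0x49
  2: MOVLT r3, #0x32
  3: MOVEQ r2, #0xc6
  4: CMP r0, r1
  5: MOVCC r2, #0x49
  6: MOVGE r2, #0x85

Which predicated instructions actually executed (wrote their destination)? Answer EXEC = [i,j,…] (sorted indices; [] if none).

0: ✓ CMP  NZCV=0010
1: · ADDLE
2: · MOVLT
3: · MOVEQ
4: ✓ CMP  NZCV=0011
5: · MOVCC
6: · MOVGE

EXEC = []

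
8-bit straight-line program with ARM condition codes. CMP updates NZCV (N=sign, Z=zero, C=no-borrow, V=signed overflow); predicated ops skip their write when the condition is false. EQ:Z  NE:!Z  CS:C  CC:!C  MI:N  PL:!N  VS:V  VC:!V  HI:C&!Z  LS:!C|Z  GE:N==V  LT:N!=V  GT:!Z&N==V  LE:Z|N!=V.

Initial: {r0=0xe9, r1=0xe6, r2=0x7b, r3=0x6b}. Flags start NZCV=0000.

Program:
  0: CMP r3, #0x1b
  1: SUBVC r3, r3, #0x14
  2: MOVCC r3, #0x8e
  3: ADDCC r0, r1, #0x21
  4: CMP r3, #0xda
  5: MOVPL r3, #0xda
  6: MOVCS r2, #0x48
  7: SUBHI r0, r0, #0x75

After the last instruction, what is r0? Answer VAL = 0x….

VAL = 0xe9

[0] flags=0010 → (cmp)
[1] flags=0010 VC?T → r3=0x57
[2] flags=0010 CC?F → skip
[3] flags=0010 CC?F → skip
[4] flags=0000 → (cmp)
[5] flags=0000 PL?T → r3=0xda
[6] flags=0000 CS?F → skip
[7] flags=0000 HI?F → skip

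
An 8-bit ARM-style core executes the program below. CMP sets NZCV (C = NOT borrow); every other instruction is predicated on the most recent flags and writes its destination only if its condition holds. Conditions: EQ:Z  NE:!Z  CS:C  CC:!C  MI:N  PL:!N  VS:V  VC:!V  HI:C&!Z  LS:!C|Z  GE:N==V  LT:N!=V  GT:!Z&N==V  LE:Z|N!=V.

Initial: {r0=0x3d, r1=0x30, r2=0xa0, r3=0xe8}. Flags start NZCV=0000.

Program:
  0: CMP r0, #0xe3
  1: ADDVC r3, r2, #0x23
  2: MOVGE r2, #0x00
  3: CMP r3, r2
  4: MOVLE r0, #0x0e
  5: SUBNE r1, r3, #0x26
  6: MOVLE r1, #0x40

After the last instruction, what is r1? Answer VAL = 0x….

VAL = 0x40

[0] flags=0000 → (cmp)
[1] flags=0000 VC?T → r3=0xc3
[2] flags=0000 GE?T → r2=0x00
[3] flags=1010 → (cmp)
[4] flags=1010 LE?T → r0=0x0e
[5] flags=1010 NE?T → r1=0x9d
[6] flags=1010 LE?T → r1=0x40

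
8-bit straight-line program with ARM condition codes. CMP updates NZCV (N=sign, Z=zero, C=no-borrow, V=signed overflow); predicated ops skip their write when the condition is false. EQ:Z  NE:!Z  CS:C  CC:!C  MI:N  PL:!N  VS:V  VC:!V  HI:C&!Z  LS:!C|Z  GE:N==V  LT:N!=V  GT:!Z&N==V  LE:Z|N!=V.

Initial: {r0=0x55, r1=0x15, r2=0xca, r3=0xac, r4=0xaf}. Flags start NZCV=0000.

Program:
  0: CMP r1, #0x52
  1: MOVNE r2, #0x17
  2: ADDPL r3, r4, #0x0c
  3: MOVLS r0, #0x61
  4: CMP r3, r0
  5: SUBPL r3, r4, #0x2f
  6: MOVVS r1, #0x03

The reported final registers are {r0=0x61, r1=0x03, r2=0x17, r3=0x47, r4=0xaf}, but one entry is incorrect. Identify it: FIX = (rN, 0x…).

[0] flags=1000 → (cmp)
[1] flags=1000 NE?T → r2=0x17
[2] flags=1000 PL?F → skip
[3] flags=1000 LS?T → r0=0x61
[4] flags=0011 → (cmp)
[5] flags=0011 PL?T → r3=0x80
[6] flags=0011 VS?T → r1=0x03

FIX = (r3, 0x80)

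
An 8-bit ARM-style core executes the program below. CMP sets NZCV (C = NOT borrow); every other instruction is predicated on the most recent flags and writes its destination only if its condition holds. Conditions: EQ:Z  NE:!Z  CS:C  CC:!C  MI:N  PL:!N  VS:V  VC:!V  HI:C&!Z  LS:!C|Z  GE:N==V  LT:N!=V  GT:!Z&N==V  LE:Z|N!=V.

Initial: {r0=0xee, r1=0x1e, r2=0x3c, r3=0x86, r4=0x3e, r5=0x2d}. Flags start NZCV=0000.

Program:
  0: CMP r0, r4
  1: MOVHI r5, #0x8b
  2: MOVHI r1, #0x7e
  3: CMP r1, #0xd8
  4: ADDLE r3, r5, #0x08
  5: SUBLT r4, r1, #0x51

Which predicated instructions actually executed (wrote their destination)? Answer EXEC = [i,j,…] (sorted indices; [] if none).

[0] flags=1010 → (cmp)
[1] flags=1010 HI?T → r5=0x8b
[2] flags=1010 HI?T → r1=0x7e
[3] flags=1001 → (cmp)
[4] flags=1001 LE?F → skip
[5] flags=1001 LT?F → skip

EXEC = [1,2]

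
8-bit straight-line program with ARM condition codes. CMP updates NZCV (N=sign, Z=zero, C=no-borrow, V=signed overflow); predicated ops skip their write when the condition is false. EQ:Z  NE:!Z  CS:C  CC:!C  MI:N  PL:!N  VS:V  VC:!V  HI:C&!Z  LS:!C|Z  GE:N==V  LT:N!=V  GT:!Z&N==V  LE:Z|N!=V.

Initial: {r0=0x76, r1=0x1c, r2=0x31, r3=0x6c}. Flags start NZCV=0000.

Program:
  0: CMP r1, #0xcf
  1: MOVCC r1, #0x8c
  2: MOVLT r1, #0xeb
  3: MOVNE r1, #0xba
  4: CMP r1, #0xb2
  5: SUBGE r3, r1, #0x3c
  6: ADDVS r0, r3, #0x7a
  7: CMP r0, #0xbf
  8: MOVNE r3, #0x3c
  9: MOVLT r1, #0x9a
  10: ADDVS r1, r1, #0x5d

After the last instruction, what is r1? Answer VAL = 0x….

[0] flags=0000 → (cmp)
[1] flags=0000 CC?T → r1=0x8c
[2] flags=0000 LT?F → skip
[3] flags=0000 NE?T → r1=0xba
[4] flags=0010 → (cmp)
[5] flags=0010 GE?T → r3=0x7e
[6] flags=0010 VS?F → skip
[7] flags=1001 → (cmp)
[8] flags=1001 NE?T → r3=0x3c
[9] flags=1001 LT?F → skip
[10] flags=1001 VS?T → r1=0x17

VAL = 0x17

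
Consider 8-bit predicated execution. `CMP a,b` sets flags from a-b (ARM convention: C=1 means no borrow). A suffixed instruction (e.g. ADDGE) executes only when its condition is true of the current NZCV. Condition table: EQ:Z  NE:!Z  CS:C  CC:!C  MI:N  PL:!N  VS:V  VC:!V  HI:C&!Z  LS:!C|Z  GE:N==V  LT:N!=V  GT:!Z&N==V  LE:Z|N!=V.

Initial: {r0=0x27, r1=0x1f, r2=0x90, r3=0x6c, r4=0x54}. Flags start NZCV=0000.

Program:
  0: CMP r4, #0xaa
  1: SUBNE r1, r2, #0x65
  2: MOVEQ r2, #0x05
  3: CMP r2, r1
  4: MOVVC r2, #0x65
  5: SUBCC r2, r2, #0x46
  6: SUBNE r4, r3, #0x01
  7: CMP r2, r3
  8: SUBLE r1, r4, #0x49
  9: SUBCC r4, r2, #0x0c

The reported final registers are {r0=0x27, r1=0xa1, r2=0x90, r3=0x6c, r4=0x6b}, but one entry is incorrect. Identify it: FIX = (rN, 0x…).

[0] flags=1001 → (cmp)
[1] flags=1001 NE?T → r1=0x2b
[2] flags=1001 EQ?F → skip
[3] flags=0011 → (cmp)
[4] flags=0011 VC?F → skip
[5] flags=0011 CC?F → skip
[6] flags=0011 NE?T → r4=0x6b
[7] flags=0011 → (cmp)
[8] flags=0011 LE?T → r1=0x22
[9] flags=0011 CC?F → skip

FIX = (r1, 0x22)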